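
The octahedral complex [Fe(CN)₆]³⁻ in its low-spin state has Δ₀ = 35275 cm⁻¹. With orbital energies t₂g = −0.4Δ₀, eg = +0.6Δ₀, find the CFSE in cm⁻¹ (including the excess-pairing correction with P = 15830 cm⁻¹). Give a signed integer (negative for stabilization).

-38890

Each CN⁻ contributes -1; 6 × (-1) = -6. With overall charge -3, Fe is in the +3 oxidation state.
Fe³⁺: group 8, so d-count = 8 − 3 = 5.
Configuration: t₂g⁵ eg⁰.
Orbital CFSE = 5(-0.4) + 0(0.6) = -2.0Δ₀ = -2.0 × 35275 = -70550 cm⁻¹.
Pairing penalty: 2 pairs vs 0 in the high-spin reference → 2 extra × P = 31660 cm⁻¹.
Net CFSE = -70550 + 31660 = -38890 cm⁻¹.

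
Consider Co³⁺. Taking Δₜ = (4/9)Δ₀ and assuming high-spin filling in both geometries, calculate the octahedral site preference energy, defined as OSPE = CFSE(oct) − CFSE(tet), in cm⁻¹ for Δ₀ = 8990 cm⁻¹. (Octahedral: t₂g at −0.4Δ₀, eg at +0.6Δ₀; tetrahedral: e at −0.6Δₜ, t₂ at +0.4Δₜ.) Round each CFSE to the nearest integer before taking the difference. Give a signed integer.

Co is in group 9, so Co³⁺ is d⁶ (9 − 3 = 6).
Octahedral high-spin t2g^4 e_g^2: CFSE = -0.4 × 8990 = -3596 cm⁻¹.
Tetrahedral e^3 t2^3 gives -0.6Δₜ = -0.6 × (4/9) × 8990 = -2397 cm⁻¹.
Subtracting, OSPE = -3596 − (-2397) = -1199 cm⁻¹.

-1199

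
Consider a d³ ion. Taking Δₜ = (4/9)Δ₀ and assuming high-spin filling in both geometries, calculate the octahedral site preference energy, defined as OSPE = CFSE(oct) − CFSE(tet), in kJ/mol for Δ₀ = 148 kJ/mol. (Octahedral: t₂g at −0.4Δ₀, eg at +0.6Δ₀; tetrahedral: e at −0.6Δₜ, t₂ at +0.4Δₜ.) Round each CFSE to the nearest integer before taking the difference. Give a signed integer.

-125

Octahedral (high-spin): t₂g³ eg⁰, CFSE = 3(−0.4) + 0(+0.6) = -1.2Δ₀ = -1.2 × 148 = -178 kJ/mol.
In a tetrahedral site the filling is e² t₂¹: CFSE(tet) = -0.8Δₜ = -0.8 × (4/9)(148) = -53 kJ/mol.
OSPE = -178 − (-53) = -125 kJ/mol.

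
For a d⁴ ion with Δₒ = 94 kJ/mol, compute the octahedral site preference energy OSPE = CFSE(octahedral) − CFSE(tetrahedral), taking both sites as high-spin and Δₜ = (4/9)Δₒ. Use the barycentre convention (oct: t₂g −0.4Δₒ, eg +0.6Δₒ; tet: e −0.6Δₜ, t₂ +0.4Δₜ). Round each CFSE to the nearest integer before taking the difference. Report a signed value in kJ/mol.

Octahedral (high-spin): t₂g³ eg¹, CFSE = 3(−0.4) + 1(+0.6) = -0.6Δₒ = -0.6 × 94 = -56 kJ/mol.
Tetrahedral e² t₂² gives -0.4Δₜ = -0.4 × (4/9) × 94 = -17 kJ/mol.
OSPE = CFSE(oct) − CFSE(tet) = -56 − (-17) = -39 kJ/mol.

-39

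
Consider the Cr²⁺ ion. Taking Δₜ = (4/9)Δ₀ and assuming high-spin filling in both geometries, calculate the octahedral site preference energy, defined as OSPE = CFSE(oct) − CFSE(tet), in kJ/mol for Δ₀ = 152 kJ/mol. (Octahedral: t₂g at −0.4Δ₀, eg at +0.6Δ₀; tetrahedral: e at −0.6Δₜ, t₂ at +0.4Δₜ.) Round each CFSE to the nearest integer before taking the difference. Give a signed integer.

Cr²⁺: group 6, so d-count = 6 − 2 = 4.
Octahedral (high-spin): t₂g³ eg¹, CFSE = 3(−0.4) + 1(+0.6) = -0.6Δ₀ = -0.6 × 152 = -91 kJ/mol.
In a tetrahedral site the filling is e² t₂²: CFSE(tet) = -0.4Δₜ = -0.4 × (4/9)(152) = -27 kJ/mol.
OSPE = -91 − (-27) = -64 kJ/mol.

-64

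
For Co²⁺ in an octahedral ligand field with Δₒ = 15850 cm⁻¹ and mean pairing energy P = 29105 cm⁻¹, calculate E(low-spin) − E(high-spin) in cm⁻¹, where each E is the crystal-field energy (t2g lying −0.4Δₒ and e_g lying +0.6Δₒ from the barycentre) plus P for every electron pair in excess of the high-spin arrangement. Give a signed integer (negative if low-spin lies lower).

Co sits in group 9; removing 2 electrons leaves Co²⁺ with 9 − 2 = 7 d electrons.
High-spin: t2g^5 e_g^2, CFSE = -0.8Δₒ = -12680 cm⁻¹.
For low-spin the configuration is t2g^6 e_g^1: orbital energy -1.8 × 15850 = -28530 cm⁻¹, and 1 additional pair relative to high-spin adds 29105 cm⁻¹, giving 575 cm⁻¹.
Thus E(LS) − E(HS) = 13255 cm⁻¹.

13255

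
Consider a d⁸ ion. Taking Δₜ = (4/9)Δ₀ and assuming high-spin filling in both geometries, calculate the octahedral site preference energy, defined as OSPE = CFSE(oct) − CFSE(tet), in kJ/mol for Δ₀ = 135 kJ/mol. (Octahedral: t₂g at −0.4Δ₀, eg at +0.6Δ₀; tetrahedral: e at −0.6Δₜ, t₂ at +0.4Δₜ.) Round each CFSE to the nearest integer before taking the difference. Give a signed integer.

In an octahedral site d⁸ (HS) is t₂g⁶ eg², giving CFSE(oct) = -1.2Δ₀ = -162 kJ/mol.
In a tetrahedral site the filling is e⁴ t₂⁴: CFSE(tet) = -0.8Δₜ = -0.8 × (4/9)(135) = -48 kJ/mol.
OSPE = CFSE(oct) − CFSE(tet) = -162 − (-48) = -114 kJ/mol.

-114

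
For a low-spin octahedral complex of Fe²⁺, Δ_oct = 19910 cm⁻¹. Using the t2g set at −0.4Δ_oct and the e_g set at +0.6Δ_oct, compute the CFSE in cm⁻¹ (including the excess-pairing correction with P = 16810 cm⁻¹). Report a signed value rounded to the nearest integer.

-14164

Fe²⁺: group 8, so d-count = 8 − 2 = 6.
The d⁶ electrons fill as t2g^6 e_g^0.
CFSE(orbital) = 6×(-0.4Δ_oct) + 0×(0.6Δ_oct) = -2.4Δ_oct; with Δ_oct = 19910 cm⁻¹ that is -47784 cm⁻¹.
Relative to high-spin t2g^4 e_g^2 (1 paired), the low-spin configuration has 2 additional pairs, contributing +2 × 16810 = +33620 cm⁻¹.
Combining: -47784 + 33620 = -14164 cm⁻¹.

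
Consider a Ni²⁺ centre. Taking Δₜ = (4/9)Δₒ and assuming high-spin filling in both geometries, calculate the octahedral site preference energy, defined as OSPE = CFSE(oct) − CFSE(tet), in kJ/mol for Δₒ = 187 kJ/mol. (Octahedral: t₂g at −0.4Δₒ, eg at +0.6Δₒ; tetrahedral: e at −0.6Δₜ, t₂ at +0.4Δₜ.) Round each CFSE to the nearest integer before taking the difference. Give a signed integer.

Group 10 minus oxidation state +2 gives a d⁸ configuration for Ni²⁺.
Octahedral (high-spin): t2g^6 e_g^2, CFSE = 6(−0.4) + 2(+0.6) = -1.2Δₒ = -1.2 × 187 = -224 kJ/mol.
Tetrahedral e^4 t2^4 gives -0.8Δₜ = -0.8 × (4/9) × 187 = -66 kJ/mol.
OSPE = CFSE(oct) − CFSE(tet) = -224 − (-66) = -158 kJ/mol.

-158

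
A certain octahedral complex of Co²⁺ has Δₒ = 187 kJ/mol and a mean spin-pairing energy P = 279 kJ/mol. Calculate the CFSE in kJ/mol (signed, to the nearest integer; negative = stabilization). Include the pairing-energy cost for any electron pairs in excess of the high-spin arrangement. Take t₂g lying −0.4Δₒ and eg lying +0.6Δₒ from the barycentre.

-150

Co²⁺: group 9, so d-count = 9 − 2 = 7.
With Δₒ < P the complex is high-spin.
Filling d⁷ accordingly: t₂g⁵ eg².
Orbital CFSE = -0.8Δₒ = -0.8 × 187 = -150 kJ/mol.
High-spin has no excess pairs, so no pairing correction applies.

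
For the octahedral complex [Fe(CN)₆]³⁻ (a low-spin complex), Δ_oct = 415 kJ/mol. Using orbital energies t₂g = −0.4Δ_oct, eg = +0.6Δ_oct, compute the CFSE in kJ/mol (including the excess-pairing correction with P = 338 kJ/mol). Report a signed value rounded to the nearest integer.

Each CN⁻ contributes -1; 6 × (-1) = -6. With overall charge -3, Fe is in the +3 oxidation state.
Fe sits in group 8; removing 3 electrons leaves Fe³⁺ with 8 − 3 = 5 d electrons.
Configuration: t₂g⁵ eg⁰.
The orbital stabilization is -2.0Δ_oct = -2.0 × 415 = -830 kJ/mol.
Pairing penalty: 2 pairs vs 0 in the high-spin reference → 2 extra × P = 676 kJ/mol.
Combining: -830 + 676 = -154 kJ/mol.

-154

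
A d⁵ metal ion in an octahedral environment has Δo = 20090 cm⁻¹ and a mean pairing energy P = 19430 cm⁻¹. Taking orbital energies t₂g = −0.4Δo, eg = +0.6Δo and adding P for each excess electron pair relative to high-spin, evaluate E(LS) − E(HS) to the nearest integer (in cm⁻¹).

-1320

High-spin d⁵ fills as t₂g³ eg² with CFSE 3(−0.4) + 2(+0.6) = 0.0Δo = 0 cm⁻¹.
For low-spin the configuration is t₂g⁵ eg⁰: orbital energy -2.0 × 20090 = -40180 cm⁻¹, and 2 additional pairs relative to high-spin add 38860 cm⁻¹, giving -1320 cm⁻¹.
Thus E(LS) − E(HS) = -1320 cm⁻¹.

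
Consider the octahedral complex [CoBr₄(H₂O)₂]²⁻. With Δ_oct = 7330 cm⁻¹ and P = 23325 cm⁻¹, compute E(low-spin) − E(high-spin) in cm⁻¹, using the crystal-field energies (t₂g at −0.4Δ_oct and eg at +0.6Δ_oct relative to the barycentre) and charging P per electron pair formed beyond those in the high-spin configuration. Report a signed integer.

15995

Ligand charges: 4×(-1) from Br⁻ and 2×(+0) from H₂O sum to -4; with overall charge -2, Co is +2.
Co sits in group 9; removing 2 electrons leaves Co²⁺ with 9 − 2 = 7 d electrons.
High-spin d⁷ fills as t₂g⁵ eg² with CFSE 5(−0.4) + 2(+0.6) = -0.8Δ_oct = -5864 cm⁻¹.
Low-spin t₂g⁶ eg¹ gives -1.8Δ_oct = -13194 cm⁻¹, but forming 1 extra pair costs 1P = 23325 cm⁻¹, so E(LS) = -13194 + 23325 = 10131 cm⁻¹.
E(LS) − E(HS) = 10131 − (-5864) = 15995 cm⁻¹.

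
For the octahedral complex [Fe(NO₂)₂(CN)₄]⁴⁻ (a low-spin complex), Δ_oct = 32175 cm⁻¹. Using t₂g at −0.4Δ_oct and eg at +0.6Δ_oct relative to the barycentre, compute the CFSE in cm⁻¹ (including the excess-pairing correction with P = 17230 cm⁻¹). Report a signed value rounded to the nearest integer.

-42760

Ligand charges: 2×(-1) from NO₂⁻ and 4×(-1) from CN⁻ sum to -6; with overall charge -4, Fe is +2.
Group 8 minus oxidation state +2 gives a d⁶ configuration for Fe²⁺.
Electron filling gives t₂g⁶ eg⁰.
Orbital CFSE = 6(-0.4) + 0(0.6) = -2.4Δ_oct = -2.4 × 32175 = -77220 cm⁻¹.
Relative to high-spin t₂g⁴ eg² (1 paired), the low-spin configuration has 2 additional pairs, contributing +2 × 17230 = +34460 cm⁻¹.
Net CFSE = -77220 + 34460 = -42760 cm⁻¹.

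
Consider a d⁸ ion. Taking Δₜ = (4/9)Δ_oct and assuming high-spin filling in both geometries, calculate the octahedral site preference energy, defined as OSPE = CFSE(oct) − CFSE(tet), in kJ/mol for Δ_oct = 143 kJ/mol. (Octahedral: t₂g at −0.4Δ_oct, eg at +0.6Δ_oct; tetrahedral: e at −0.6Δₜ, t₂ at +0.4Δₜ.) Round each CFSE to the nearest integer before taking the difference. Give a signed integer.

-121

In an octahedral site d⁸ (HS) is t2g^6 e_g^2, giving CFSE(oct) = -1.2Δ_oct = -172 kJ/mol.
In a tetrahedral site the filling is e^4 t2^4: CFSE(tet) = -0.8Δₜ = -0.8 × (4/9)(143) = -51 kJ/mol.
OSPE = CFSE(oct) − CFSE(tet) = -172 − (-51) = -121 kJ/mol.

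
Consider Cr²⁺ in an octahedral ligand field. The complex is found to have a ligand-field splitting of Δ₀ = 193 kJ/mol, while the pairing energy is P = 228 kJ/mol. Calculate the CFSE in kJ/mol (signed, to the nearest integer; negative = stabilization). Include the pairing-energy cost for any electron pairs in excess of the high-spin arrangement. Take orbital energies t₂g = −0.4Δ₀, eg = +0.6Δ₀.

-116

Cr sits in group 6; removing 2 electrons leaves Cr²⁺ with 6 − 2 = 4 d electrons.
Here Δ₀ < P (193 < 228), so the high-spin state is favoured.
That gives t₂g³ eg¹.
Orbital CFSE = -0.6Δ₀ = -0.6 × 193 = -116 kJ/mol.
High-spin has no excess pairs, so no pairing correction applies.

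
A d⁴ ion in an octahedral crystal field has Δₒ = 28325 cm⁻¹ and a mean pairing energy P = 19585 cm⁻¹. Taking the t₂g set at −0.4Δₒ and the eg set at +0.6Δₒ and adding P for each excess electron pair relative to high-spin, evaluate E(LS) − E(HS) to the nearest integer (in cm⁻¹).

High-spin: t₂g³ eg¹, CFSE = -0.6Δₒ = -16995 cm⁻¹.
Low-spin t₂g⁴ eg⁰ gives -1.6Δₒ = -45320 cm⁻¹, but forming 1 extra pair costs 1P = 19585 cm⁻¹, so E(LS) = -45320 + 19585 = -25735 cm⁻¹.
Thus E(LS) − E(HS) = -8740 cm⁻¹.

-8740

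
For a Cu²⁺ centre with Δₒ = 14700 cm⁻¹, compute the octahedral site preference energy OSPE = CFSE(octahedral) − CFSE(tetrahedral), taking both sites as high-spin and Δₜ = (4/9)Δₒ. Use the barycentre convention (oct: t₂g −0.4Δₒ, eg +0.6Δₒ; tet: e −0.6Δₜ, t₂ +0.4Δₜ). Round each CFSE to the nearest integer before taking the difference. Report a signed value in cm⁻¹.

-6207

Group 11 minus oxidation state +2 gives a d⁹ configuration for Cu²⁺.
Octahedral high-spin t2g^6 e_g^3: CFSE = -0.6 × 14700 = -8820 cm⁻¹.
Tetrahedral: e^4 t2^5, CFSE = 4(−0.6) + 5(+0.4) = -0.4Δₜ = -0.4 × (4/9) × 14700 = -2613 cm⁻¹.
Subtracting, OSPE = -8820 − (-2613) = -6207 cm⁻¹.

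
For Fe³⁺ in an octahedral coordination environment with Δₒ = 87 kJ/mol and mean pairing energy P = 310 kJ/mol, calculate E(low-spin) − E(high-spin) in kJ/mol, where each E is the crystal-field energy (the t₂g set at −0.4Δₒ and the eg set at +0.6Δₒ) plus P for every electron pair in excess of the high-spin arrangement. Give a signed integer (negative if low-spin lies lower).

446

Fe is in group 8, so Fe³⁺ is d⁵ (8 − 3 = 5).
In the high-spin limit (t₂g³ eg²) the orbital term is 0.0Δₒ = 0 kJ/mol, with no excess pairing.
Low-spin t₂g⁵ eg⁰ gives -2.0Δₒ = -174 kJ/mol, but forming 2 extra pairs costs 2P = 620 kJ/mol, so E(LS) = -174 + 620 = 446 kJ/mol.
Thus E(LS) − E(HS) = 446 kJ/mol.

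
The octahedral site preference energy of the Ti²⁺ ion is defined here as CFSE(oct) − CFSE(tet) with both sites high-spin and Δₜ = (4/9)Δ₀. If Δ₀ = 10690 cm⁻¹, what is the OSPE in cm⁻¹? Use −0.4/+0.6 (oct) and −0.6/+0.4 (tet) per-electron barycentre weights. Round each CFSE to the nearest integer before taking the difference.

-2851

Ti is in group 4, so Ti²⁺ is d² (4 − 2 = 2).
Octahedral high-spin t₂g² eg⁰: CFSE = -0.8 × 10690 = -8552 cm⁻¹.
In a tetrahedral site the filling is e² t₂⁰: CFSE(tet) = -1.2Δₜ = -1.2 × (4/9)(10690) = -5701 cm⁻¹.
Subtracting, OSPE = -8552 − (-5701) = -2851 cm⁻¹.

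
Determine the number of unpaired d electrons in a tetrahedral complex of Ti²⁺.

Group 4 minus oxidation state +2 gives a d² configuration for Ti²⁺.
Tetrahedral splitting is small, so the complex is high-spin.
Configuration: e² t₂⁰, giving 2 unpaired electrons.

2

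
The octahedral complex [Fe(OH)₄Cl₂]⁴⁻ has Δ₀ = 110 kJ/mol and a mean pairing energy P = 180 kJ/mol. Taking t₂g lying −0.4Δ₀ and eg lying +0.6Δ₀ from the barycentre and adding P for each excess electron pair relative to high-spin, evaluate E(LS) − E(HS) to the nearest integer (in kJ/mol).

140

Ligand charges: 4×(-1) from OH⁻ and 2×(-1) from Cl⁻ sum to -6; with overall charge -4, Fe is +2.
Fe²⁺: group 8, so d-count = 8 − 2 = 6.
High-spin: t₂g⁴ eg², CFSE = -0.4Δ₀ = -44 kJ/mol.
Low-spin: t₂g⁶ eg⁰, orbital CFSE = -2.4Δ₀ = -264 kJ/mol; plus 2 excess pairs × P = +360 kJ/mol; total 96 kJ/mol.
E(LS) − E(HS) = 96 − (-44) = 140 kJ/mol.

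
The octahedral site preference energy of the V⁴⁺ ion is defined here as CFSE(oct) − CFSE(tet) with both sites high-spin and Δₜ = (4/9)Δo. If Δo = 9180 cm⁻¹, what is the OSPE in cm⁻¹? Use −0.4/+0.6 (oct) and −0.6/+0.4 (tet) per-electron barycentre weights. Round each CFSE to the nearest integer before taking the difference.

-1224

Group 5 minus oxidation state +4 gives a d¹ configuration for V⁴⁺.
In an octahedral site d¹ (HS) is t₂g¹ eg⁰, giving CFSE(oct) = -0.4Δo = -3672 cm⁻¹.
Tetrahedral e¹ t₂⁰ gives -0.6Δₜ = -0.6 × (4/9) × 9180 = -2448 cm⁻¹.
OSPE = -3672 − (-2448) = -1224 cm⁻¹.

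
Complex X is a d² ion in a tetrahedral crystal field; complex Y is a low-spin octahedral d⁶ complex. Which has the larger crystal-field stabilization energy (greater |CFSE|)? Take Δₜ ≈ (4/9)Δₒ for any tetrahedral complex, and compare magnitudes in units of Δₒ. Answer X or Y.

X: With tetrahedral geometry the complex is necessarily high-spin; e² t₂⁰, CFSE = -1.2Δₜ ≈ -0.53Δₒ.
Y: t₂g⁶ eg⁰, CFSE = -2.4Δₒ.
So Y has the larger |CFSE|.

Y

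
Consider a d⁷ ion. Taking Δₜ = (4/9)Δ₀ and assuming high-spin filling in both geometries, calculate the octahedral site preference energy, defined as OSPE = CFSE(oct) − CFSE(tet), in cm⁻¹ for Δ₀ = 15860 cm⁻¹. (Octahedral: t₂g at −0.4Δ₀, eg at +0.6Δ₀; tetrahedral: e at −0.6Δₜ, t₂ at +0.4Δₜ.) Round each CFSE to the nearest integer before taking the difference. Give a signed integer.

-4229

Octahedral (high-spin): t₂g⁵ eg², CFSE = 5(−0.4) + 2(+0.6) = -0.8Δ₀ = -0.8 × 15860 = -12688 cm⁻¹.
In a tetrahedral site the filling is e⁴ t₂³: CFSE(tet) = -1.2Δₜ = -1.2 × (4/9)(15860) = -8459 cm⁻¹.
Subtracting, OSPE = -12688 − (-8459) = -4229 cm⁻¹.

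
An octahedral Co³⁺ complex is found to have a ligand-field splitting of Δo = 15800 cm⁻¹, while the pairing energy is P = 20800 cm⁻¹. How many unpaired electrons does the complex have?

4

Co sits in group 9; removing 3 electrons leaves Co³⁺ with 9 − 3 = 6 d electrons.
Δo < P, so pairing is avoided: the ground state is high-spin.
Configuration: t₂g⁴ eg².
Unpaired electrons: 4.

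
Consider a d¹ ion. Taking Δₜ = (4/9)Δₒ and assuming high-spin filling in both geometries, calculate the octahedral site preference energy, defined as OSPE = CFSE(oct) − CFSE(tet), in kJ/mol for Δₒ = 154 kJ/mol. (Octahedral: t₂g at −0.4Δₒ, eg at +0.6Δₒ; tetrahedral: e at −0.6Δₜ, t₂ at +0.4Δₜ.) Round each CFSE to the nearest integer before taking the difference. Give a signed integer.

-21

In an octahedral site d¹ (HS) is t₂g¹ eg⁰, giving CFSE(oct) = -0.4Δₒ = -62 kJ/mol.
Tetrahedral e¹ t₂⁰ gives -0.6Δₜ = -0.6 × (4/9) × 154 = -41 kJ/mol.
OSPE = CFSE(oct) − CFSE(tet) = -62 − (-41) = -21 kJ/mol.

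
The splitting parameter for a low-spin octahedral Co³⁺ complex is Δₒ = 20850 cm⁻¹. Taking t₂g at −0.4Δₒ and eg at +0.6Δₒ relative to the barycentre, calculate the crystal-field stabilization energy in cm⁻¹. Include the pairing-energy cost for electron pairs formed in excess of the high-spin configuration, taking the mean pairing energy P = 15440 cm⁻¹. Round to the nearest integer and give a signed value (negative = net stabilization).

Group 9 minus oxidation state +3 gives a d⁶ configuration for Co³⁺.
Electron filling gives t₂g⁶ eg⁰.
The orbital stabilization is -2.4Δₒ = -2.4 × 20850 = -50040 cm⁻¹.
Relative to high-spin t₂g⁴ eg² (1 paired), the low-spin configuration has 2 additional pairs, contributing +2 × 15440 = +30880 cm⁻¹.
Overall CFSE = -50040 + 30880 = -19160 cm⁻¹.

-19160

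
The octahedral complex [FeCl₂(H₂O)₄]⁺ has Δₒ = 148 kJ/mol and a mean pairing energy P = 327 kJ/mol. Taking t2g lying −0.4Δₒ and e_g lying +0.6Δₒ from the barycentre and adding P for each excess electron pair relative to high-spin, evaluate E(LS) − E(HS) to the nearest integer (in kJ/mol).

Ligand charges: 2×(-1) from Cl⁻ and 4×(+0) from H₂O sum to -2; with overall charge +1, Fe is +3.
Fe³⁺: group 8, so d-count = 8 − 3 = 5.
High-spin: t2g^3 e_g^2, CFSE = 0.0Δₒ = 0 kJ/mol.
Low-spin: t2g^5 e_g^0, orbital CFSE = -2.0Δₒ = -296 kJ/mol; plus 2 excess pairs × P = +654 kJ/mol; total 358 kJ/mol.
E(LS) − E(HS) = 358 − (0) = 358 kJ/mol.

358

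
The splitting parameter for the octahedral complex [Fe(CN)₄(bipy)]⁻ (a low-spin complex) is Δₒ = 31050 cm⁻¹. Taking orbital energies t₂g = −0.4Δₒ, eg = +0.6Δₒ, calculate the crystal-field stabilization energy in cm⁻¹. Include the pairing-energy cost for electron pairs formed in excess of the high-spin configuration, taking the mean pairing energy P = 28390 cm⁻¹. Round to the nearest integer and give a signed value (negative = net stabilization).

-5320

Ligand charges: 4×(-1) from CN⁻ and 1×(+0) from bipy sum to -4; with overall charge -1, Fe is +3.
Group 8 minus oxidation state +3 gives a d⁵ configuration for Fe³⁺.
Configuration: t₂g⁵ eg⁰.
Orbital CFSE = 5(-0.4) + 0(0.6) = -2.0Δₒ = -2.0 × 31050 = -62100 cm⁻¹.
Relative to high-spin t₂g³ eg² (0 paired), the low-spin configuration has 2 additional pairs, contributing +2 × 28390 = +56780 cm⁻¹.
Combining: -62100 + 56780 = -5320 cm⁻¹.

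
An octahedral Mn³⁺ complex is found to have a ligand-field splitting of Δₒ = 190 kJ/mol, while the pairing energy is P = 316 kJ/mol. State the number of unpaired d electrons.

4

Mn sits in group 7; removing 3 electrons leaves Mn³⁺ with 7 − 3 = 4 d electrons.
Since Δₒ = 190 kJ/mol < P = 316 kJ/mol, the complex adopts the high-spin configuration.
Filling d⁴ accordingly: t₂g³ eg¹.
Unpaired electrons: 4.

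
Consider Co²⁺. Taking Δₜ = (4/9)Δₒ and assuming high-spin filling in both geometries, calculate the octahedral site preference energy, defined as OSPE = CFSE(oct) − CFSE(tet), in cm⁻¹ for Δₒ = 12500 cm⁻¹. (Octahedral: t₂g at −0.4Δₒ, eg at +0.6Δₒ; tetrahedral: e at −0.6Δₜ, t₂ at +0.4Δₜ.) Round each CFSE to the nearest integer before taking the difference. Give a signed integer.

Co²⁺: group 9, so d-count = 9 − 2 = 7.
Octahedral high-spin t₂g⁵ eg²: CFSE = -0.8 × 12500 = -10000 cm⁻¹.
Tetrahedral e⁴ t₂³ gives -1.2Δₜ = -1.2 × (4/9) × 12500 = -6667 cm⁻¹.
OSPE = CFSE(oct) − CFSE(tet) = -10000 − (-6667) = -3333 cm⁻¹.

-3333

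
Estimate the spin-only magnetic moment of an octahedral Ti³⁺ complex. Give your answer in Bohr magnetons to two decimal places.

Ti³⁺: group 4, so d-count = 4 − 3 = 1.
Configuration: t₂g¹ eg⁰ → 1 unpaired electron.
μ(spin-only) = √[1(1+2)] = √3 ≈ 1.73 Bohr magnetons.

1.73 Bohr magnetons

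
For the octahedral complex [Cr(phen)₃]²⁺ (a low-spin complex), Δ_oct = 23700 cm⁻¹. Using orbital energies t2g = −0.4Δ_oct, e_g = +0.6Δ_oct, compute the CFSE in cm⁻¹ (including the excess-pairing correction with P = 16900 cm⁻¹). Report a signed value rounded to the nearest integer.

-21020

phen is neutral, so the +2 overall charge sits on Cr: oxidation state +2.
Cr is in group 6, so Cr²⁺ is d⁴ (6 − 2 = 4).
The d⁴ electrons fill as t2g^4 e_g^0.
Orbital CFSE = 4(-0.4) + 0(0.6) = -1.6Δ_oct = -1.6 × 23700 = -37920 cm⁻¹.
Pairing penalty: 1 pair vs 0 in the high-spin reference → 1 extra × P = 16900 cm⁻¹.
Net CFSE = -37920 + 16900 = -21020 cm⁻¹.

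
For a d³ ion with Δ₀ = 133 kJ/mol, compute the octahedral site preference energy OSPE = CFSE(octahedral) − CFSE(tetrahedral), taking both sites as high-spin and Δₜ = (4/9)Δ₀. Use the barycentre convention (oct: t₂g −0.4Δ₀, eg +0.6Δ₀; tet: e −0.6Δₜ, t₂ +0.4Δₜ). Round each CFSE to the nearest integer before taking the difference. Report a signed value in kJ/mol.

-113

Octahedral high-spin t₂g³ eg⁰: CFSE = -1.2 × 133 = -160 kJ/mol.
In a tetrahedral site the filling is e² t₂¹: CFSE(tet) = -0.8Δₜ = -0.8 × (4/9)(133) = -47 kJ/mol.
Subtracting, OSPE = -160 − (-47) = -113 kJ/mol.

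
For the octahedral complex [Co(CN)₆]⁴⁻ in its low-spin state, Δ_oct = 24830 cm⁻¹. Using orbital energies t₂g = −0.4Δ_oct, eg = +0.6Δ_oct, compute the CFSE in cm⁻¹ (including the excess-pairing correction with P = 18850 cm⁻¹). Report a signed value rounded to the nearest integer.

Each CN⁻ contributes -1; 6 × (-1) = -6. With overall charge -4, Co is in the +2 oxidation state.
Co²⁺: group 9, so d-count = 9 − 2 = 7.
The d⁷ electrons fill as t₂g⁶ eg¹.
The orbital stabilization is -1.8Δ_oct = -1.8 × 24830 = -44694 cm⁻¹.
Relative to high-spin t₂g⁵ eg² (2 paired), the low-spin configuration has 1 additional pair, contributing +1 × 18850 = +18850 cm⁻¹.
Net CFSE = -44694 + 18850 = -25844 cm⁻¹.

-25844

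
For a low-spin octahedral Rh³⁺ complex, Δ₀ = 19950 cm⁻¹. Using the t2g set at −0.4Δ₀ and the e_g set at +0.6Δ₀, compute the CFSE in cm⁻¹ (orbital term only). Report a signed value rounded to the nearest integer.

-47880

Rh³⁺: group 9, so d-count = 9 − 3 = 6.
The d⁶ electrons fill as t2g^6 e_g^0.
CFSE(orbital) = 6×(-0.4Δ₀) + 0×(0.6Δ₀) = -2.4Δ₀; with Δ₀ = 19950 cm⁻¹ that is -47880 cm⁻¹.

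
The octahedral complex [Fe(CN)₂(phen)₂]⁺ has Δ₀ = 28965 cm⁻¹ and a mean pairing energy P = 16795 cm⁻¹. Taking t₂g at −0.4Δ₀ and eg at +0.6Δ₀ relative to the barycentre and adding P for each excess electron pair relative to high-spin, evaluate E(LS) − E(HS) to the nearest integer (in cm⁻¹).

-24340

Ligand charges: 2×(-1) from CN⁻ and 2×(+0) from phen sum to -2; with overall charge +1, Fe is +3.
Group 8 minus oxidation state +3 gives a d⁵ configuration for Fe³⁺.
High-spin: t₂g³ eg², CFSE = 0.0Δ₀ = 0 cm⁻¹.
For low-spin the configuration is t₂g⁵ eg⁰: orbital energy -2.0 × 28965 = -57930 cm⁻¹, and 2 additional pairs relative to high-spin add 33590 cm⁻¹, giving -24340 cm⁻¹.
The difference is -24340 − (0) = -24340 cm⁻¹, so low-spin lies lower.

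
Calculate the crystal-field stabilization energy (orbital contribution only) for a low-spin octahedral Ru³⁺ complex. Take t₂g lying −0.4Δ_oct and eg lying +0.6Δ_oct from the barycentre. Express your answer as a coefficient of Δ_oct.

Ru³⁺: group 8, so d-count = 8 − 3 = 5.
Configuration: t₂g⁵ eg⁰.
CFSE = 5(-0.4Δ_oct) + 0(0.6Δ_oct) = -2.0Δ_oct + 0.0Δ_oct = -2.0Δ_oct.

-2.0 Δ_oct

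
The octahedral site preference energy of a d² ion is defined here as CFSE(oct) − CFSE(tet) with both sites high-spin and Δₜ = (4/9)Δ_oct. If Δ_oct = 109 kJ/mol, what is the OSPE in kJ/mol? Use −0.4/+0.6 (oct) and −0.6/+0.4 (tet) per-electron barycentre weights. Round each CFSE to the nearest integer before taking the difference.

In an octahedral site d² (HS) is t₂g² eg⁰, giving CFSE(oct) = -0.8Δ_oct = -87 kJ/mol.
Tetrahedral e² t₂⁰ gives -1.2Δₜ = -1.2 × (4/9) × 109 = -58 kJ/mol.
OSPE = -87 − (-58) = -29 kJ/mol.

-29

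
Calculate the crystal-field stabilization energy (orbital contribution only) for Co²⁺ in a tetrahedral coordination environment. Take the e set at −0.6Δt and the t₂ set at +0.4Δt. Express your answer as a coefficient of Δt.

-1.2 Δt

Co sits in group 9; removing 2 electrons leaves Co²⁺ with 9 − 2 = 7 d electrons.
With tetrahedral geometry the complex is necessarily high-spin.
Configuration: e⁴ t₂³.
CFSE = 4(-0.6Δt) + 3(0.4Δt) = -2.4Δt + 1.2Δt = -1.2Δt.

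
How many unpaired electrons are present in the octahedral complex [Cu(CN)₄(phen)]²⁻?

1

Ligand charges: 4×(-1) from CN⁻ and 1×(+0) from phen sum to -4; with overall charge -2, Cu is +2.
Cu is in group 11, so Cu²⁺ is d⁹ (11 − 2 = 9).
Configuration: t2g^6 e_g^3, giving 1 unpaired electron.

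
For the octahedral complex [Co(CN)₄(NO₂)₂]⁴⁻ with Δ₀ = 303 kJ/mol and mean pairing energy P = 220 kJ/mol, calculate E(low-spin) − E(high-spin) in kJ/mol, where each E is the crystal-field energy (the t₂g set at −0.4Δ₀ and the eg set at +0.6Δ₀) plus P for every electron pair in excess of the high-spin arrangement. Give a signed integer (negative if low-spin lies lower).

-83

Ligand charges: 4×(-1) from CN⁻ and 2×(-1) from NO₂⁻ sum to -6; with overall charge -4, Co is +2.
Co²⁺: group 9, so d-count = 9 − 2 = 7.
High-spin d⁷ fills as t₂g⁵ eg² with CFSE 5(−0.4) + 2(+0.6) = -0.8Δ₀ = -242 kJ/mol.
Low-spin: t₂g⁶ eg¹, orbital CFSE = -1.8Δ₀ = -545 kJ/mol; plus 1 excess pair × P = +220 kJ/mol; total -325 kJ/mol.
E(LS) − E(HS) = -325 − (-242) = -83 kJ/mol.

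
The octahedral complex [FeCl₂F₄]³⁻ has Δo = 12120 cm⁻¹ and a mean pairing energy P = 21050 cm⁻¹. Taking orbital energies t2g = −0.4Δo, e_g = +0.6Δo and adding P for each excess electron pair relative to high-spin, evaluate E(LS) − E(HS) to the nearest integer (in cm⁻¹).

Ligand charges: 2×(-1) from Cl⁻ and 4×(-1) from F⁻ sum to -6; with overall charge -3, Fe is +3.
Fe is in group 8, so Fe³⁺ is d⁵ (8 − 3 = 5).
High-spin: t2g^3 e_g^2, CFSE = 0.0Δo = 0 cm⁻¹.
For low-spin the configuration is t2g^5 e_g^0: orbital energy -2.0 × 12120 = -24240 cm⁻¹, and 2 additional pairs relative to high-spin add 42100 cm⁻¹, giving 17860 cm⁻¹.
The difference is 17860 − (0) = 17860 cm⁻¹, so high-spin lies lower.

17860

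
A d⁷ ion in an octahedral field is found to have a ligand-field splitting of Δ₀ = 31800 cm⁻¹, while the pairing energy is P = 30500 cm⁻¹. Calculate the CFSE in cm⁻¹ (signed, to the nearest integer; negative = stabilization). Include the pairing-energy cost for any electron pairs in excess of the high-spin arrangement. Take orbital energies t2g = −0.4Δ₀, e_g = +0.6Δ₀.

-26740

With Δ₀ > P the complex is low-spin.
Filling d⁷ accordingly: t2g^6 e_g^1.
Orbital CFSE = -1.8Δ₀ = -1.8 × 31800 = -57240 cm⁻¹.
Excess pairs vs high-spin: 3 − 2 = 1; pairing cost = +30500 cm⁻¹.
Net CFSE = -57240 + 30500 = -26740 cm⁻¹.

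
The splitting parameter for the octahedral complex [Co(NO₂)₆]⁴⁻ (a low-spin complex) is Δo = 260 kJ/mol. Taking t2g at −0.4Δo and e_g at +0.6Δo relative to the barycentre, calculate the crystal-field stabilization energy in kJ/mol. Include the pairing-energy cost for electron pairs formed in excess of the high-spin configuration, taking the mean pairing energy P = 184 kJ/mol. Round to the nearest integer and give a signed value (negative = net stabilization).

Each NO₂⁻ contributes -1; 6 × (-1) = -6. With overall charge -4, Co is in the +2 oxidation state.
Co is in group 9, so Co²⁺ is d⁷ (9 − 2 = 7).
The d⁷ electrons fill as t2g^6 e_g^1.
The orbital stabilization is -1.8Δo = -1.8 × 260 = -468 kJ/mol.
Relative to high-spin t2g^5 e_g^2 (2 paired), the low-spin configuration has 1 additional pair, contributing +1 × 184 = +184 kJ/mol.
Net CFSE = -468 + 184 = -284 kJ/mol.

-284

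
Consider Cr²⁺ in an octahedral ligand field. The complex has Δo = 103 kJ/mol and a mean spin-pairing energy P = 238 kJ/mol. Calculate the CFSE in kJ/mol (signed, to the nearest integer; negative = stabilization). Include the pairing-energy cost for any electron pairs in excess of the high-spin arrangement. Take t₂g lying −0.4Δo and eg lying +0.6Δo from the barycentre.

Cr sits in group 6; removing 2 electrons leaves Cr²⁺ with 6 − 2 = 4 d electrons.
With Δo < P the complex is high-spin.
Filling d⁴ accordingly: t₂g³ eg¹.
Orbital CFSE = -0.6Δo = -0.6 × 103 = -62 kJ/mol.
High-spin has no excess pairs, so no pairing correction applies.

-62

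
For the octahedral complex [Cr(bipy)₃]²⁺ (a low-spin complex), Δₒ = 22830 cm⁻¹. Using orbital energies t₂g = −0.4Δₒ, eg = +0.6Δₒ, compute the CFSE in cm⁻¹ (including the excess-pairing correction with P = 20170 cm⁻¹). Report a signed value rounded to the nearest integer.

-16358

bipy is neutral, so the +2 overall charge sits on Cr: oxidation state +2.
Cr is in group 6, so Cr²⁺ is d⁴ (6 − 2 = 4).
Electron filling gives t₂g⁴ eg⁰.
The orbital stabilization is -1.6Δₒ = -1.6 × 22830 = -36528 cm⁻¹.
High-spin d⁴ would be t₂g³ eg¹ with 0 pairs; low-spin has 1, so 1 excess pair costs +1P = +20170 cm⁻¹.
Net CFSE = -36528 + 20170 = -16358 cm⁻¹.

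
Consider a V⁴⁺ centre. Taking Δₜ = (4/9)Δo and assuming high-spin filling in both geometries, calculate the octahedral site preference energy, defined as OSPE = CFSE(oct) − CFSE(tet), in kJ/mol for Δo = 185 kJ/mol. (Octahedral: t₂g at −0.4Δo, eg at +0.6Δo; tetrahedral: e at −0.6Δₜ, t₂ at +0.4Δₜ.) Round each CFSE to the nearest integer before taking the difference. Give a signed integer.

-25

Group 5 minus oxidation state +4 gives a d¹ configuration for V⁴⁺.
Octahedral (high-spin): t₂g¹ eg⁰, CFSE = 1(−0.4) + 0(+0.6) = -0.4Δo = -0.4 × 185 = -74 kJ/mol.
In a tetrahedral site the filling is e¹ t₂⁰: CFSE(tet) = -0.6Δₜ = -0.6 × (4/9)(185) = -49 kJ/mol.
OSPE = CFSE(oct) − CFSE(tet) = -74 − (-49) = -25 kJ/mol.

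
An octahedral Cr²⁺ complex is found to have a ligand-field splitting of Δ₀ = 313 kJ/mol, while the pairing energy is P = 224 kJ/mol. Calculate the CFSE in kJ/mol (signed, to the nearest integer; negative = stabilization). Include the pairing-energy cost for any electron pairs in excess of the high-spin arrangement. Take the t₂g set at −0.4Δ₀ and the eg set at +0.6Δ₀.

-277

Cr²⁺: group 6, so d-count = 6 − 2 = 4.
Δ₀ > P, so pairing is preferred: the ground state is low-spin.
Configuration: t₂g⁴ eg⁰.
Orbital CFSE = -1.6Δ₀ = -1.6 × 313 = -501 kJ/mol.
Excess pairs vs high-spin: 1 − 0 = 1; pairing cost = +224 kJ/mol.
Net CFSE = -501 + 224 = -277 kJ/mol.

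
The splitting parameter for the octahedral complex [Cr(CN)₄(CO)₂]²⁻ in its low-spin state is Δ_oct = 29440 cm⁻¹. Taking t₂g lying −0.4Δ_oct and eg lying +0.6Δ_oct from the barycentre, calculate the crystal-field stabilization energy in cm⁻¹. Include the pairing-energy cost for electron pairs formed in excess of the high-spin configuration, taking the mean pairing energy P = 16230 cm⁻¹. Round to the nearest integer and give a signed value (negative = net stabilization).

Ligand charges: 4×(-1) from CN⁻ and 2×(+0) from CO sum to -4; with overall charge -2, Cr is +2.
Cr²⁺: group 6, so d-count = 6 − 2 = 4.
Electron filling gives t₂g⁴ eg⁰.
Orbital CFSE = 4(-0.4) + 0(0.6) = -1.6Δ_oct = -1.6 × 29440 = -47104 cm⁻¹.
High-spin d⁴ would be t₂g³ eg¹ with 0 pairs; low-spin has 1, so 1 excess pair costs +1P = +16230 cm⁻¹.
Net CFSE = -47104 + 16230 = -30874 cm⁻¹.

-30874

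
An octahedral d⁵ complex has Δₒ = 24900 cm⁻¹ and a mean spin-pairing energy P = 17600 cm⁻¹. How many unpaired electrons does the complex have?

1

Since Δₒ = 24900 cm⁻¹ > P = 17600 cm⁻¹, the complex adopts the low-spin configuration.
Configuration: t2g^5 e_g^0.
Unpaired electrons: 1.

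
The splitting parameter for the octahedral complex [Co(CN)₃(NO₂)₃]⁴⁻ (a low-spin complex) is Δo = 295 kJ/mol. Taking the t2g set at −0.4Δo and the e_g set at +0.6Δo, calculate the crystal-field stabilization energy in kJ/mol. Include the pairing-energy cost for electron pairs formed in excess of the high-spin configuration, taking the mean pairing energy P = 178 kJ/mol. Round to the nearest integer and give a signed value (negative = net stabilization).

Ligand charges: 3×(-1) from CN⁻ and 3×(-1) from NO₂⁻ sum to -6; with overall charge -4, Co is +2.
Co²⁺: group 9, so d-count = 9 − 2 = 7.
The d⁷ electrons fill as t2g^6 e_g^1.
CFSE(orbital) = 6×(-0.4Δo) + 1×(0.6Δo) = -1.8Δo; with Δo = 295 kJ/mol that is -531 kJ/mol.
Relative to high-spin t2g^5 e_g^2 (2 paired), the low-spin configuration has 1 additional pair, contributing +1 × 178 = +178 kJ/mol.
Net CFSE = -531 + 178 = -353 kJ/mol.

-353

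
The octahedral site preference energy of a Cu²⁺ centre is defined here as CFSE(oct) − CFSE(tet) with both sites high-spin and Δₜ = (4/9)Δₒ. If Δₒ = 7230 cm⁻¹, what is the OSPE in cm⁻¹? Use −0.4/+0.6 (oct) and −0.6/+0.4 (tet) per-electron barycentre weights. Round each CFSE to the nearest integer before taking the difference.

-3053

Group 11 minus oxidation state +2 gives a d⁹ configuration for Cu²⁺.
In an octahedral site d⁹ (HS) is t2g^6 e_g^3, giving CFSE(oct) = -0.6Δₒ = -4338 cm⁻¹.
Tetrahedral e^4 t2^5 gives -0.4Δₜ = -0.4 × (4/9) × 7230 = -1285 cm⁻¹.
Subtracting, OSPE = -4338 − (-1285) = -3053 cm⁻¹.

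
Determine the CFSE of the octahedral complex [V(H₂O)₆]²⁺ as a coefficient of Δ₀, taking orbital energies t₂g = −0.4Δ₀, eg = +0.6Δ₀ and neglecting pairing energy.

-1.2 Δ₀

H₂O is neutral, so the +2 overall charge sits on V: oxidation state +2.
V is in group 5, so V²⁺ is d³ (5 − 2 = 3).
Configuration: t₂g³ eg⁰.
CFSE = 3(-0.4Δ₀) + 0(0.6Δ₀) = -1.2Δ₀ + 0.0Δ₀ = -1.2Δ₀.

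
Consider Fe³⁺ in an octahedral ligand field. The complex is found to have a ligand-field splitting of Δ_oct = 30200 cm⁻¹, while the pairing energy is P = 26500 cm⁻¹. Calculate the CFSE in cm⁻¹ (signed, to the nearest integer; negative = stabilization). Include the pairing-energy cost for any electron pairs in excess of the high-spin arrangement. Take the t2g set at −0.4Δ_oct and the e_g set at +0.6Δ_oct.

Fe is in group 8, so Fe³⁺ is d⁵ (8 − 3 = 5).
Here Δ_oct > P (30200 > 26500), so the low-spin state is favoured.
That gives t2g^5 e_g^0.
Orbital CFSE = -2.0Δ_oct = -2.0 × 30200 = -60400 cm⁻¹.
Excess pairs vs high-spin: 2 − 0 = 2; pairing cost = +53000 cm⁻¹.
Net CFSE = -60400 + 53000 = -7400 cm⁻¹.

-7400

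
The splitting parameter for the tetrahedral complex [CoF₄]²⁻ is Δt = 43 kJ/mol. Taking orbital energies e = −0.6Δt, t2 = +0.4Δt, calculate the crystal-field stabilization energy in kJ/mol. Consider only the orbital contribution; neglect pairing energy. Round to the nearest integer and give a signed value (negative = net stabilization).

Each F⁻ contributes -1; 4 × (-1) = -4. With overall charge -2, Co is in the +2 oxidation state.
Co sits in group 9; removing 2 electrons leaves Co²⁺ with 9 − 2 = 7 d electrons.
With tetrahedral geometry the complex is necessarily high-spin.
Configuration: e^4 t2^3.
Orbital CFSE = 4(-0.6) + 3(0.4) = -1.2Δt = -1.2 × 43 = -52 kJ/mol.

-52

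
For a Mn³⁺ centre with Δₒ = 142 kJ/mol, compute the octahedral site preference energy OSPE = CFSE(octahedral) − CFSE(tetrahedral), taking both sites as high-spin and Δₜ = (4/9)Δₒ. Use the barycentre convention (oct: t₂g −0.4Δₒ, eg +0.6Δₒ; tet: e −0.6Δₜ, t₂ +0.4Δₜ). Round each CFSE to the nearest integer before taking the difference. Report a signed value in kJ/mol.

-60

Mn sits in group 7; removing 3 electrons leaves Mn³⁺ with 7 − 3 = 4 d electrons.
Octahedral (high-spin): t₂g³ eg¹, CFSE = 3(−0.4) + 1(+0.6) = -0.6Δₒ = -0.6 × 142 = -85 kJ/mol.
Tetrahedral: e² t₂², CFSE = 2(−0.6) + 2(+0.4) = -0.4Δₜ = -0.4 × (4/9) × 142 = -25 kJ/mol.
OSPE = CFSE(oct) − CFSE(tet) = -85 − (-25) = -60 kJ/mol.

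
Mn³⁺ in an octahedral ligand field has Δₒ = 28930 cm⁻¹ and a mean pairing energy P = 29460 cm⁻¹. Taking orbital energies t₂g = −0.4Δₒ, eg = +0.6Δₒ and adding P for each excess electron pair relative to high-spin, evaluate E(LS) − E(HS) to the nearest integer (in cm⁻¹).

530

Mn sits in group 7; removing 3 electrons leaves Mn³⁺ with 7 − 3 = 4 d electrons.
In the high-spin limit (t₂g³ eg¹) the orbital term is -0.6Δₒ = -17358 cm⁻¹, with no excess pairing.
Low-spin: t₂g⁴ eg⁰, orbital CFSE = -1.6Δₒ = -46288 cm⁻¹; plus 1 excess pair × P = +29460 cm⁻¹; total -16828 cm⁻¹.
E(LS) − E(HS) = -16828 − (-17358) = 530 cm⁻¹.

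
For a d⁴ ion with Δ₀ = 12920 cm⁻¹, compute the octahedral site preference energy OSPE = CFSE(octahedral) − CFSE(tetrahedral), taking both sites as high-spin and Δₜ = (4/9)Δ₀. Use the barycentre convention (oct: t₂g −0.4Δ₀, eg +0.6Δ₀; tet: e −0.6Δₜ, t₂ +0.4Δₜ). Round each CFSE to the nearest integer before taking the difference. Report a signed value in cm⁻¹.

-5455

In an octahedral site d⁴ (HS) is t2g^3 e_g^1, giving CFSE(oct) = -0.6Δ₀ = -7752 cm⁻¹.
Tetrahedral: e^2 t2^2, CFSE = 2(−0.6) + 2(+0.4) = -0.4Δₜ = -0.4 × (4/9) × 12920 = -2297 cm⁻¹.
OSPE = -7752 − (-2297) = -5455 cm⁻¹.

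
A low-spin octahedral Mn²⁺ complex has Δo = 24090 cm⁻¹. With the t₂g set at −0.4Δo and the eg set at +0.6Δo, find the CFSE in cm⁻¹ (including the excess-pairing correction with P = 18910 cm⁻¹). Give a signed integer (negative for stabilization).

Group 7 minus oxidation state +2 gives a d⁵ configuration for Mn²⁺.
Electron filling gives t₂g⁵ eg⁰.
The orbital stabilization is -2.0Δo = -2.0 × 24090 = -48180 cm⁻¹.
High-spin d⁵ would be t₂g³ eg² with 0 pairs; low-spin has 2, so 2 excess pairs cost +2P = +37820 cm⁻¹.
Net CFSE = -48180 + 37820 = -10360 cm⁻¹.

-10360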